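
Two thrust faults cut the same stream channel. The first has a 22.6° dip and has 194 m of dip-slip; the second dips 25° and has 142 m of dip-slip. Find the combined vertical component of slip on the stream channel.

throw_A = 194 × sin(22.6°) = 74.55 m
throw_B = 142 × sin(25°) = 60.01 m
total = 74.55 + 60.01 = 135 m

135 m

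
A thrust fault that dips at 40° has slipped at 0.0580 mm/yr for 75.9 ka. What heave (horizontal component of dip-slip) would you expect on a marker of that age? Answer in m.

dip-slip = rate × time = 0.0580 mm/yr × 75.9 ka = 4.402 m
heave = dip-slip × cos(dip) = 4.402 × cos(40°) = 3.37 m

3.37 m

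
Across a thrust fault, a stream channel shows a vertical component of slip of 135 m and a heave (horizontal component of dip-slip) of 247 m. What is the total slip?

net slip = √(throw² + heave²) = √(135² + 247²) = 281 m

281 m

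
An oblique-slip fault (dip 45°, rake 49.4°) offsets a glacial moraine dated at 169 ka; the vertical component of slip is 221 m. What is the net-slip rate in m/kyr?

2.44 m/kyr

dip-slip = throw / sin(dip) = 221 / sin(45°) = 312.5 m
net slip = dip-slip / sin(rake) = 312.5 / sin(49.4°) = 411.6 m
rate = 411.6 m / 169 ka = 0.00244 m/yr = 2.44 m/kyr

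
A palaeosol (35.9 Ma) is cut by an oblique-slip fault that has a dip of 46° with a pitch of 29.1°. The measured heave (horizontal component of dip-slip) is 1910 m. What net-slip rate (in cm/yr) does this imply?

dip-slip = heave / cos(dip) = 1910 / cos(46°) = 2750 m
net slip = dip-slip / sin(rake) = 2750 / sin(29.1°) = 5654 m
rate = 5654 m / 35.9 Ma = 0.000157 m/yr = 0.0157 cm/yr

0.0157 cm/yr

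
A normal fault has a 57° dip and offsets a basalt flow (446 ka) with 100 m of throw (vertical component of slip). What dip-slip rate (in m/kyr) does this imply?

dip-slip = throw / sin(dip) = 100 m / sin(57°) = 119.2 m
rate = 119.2 m / 446 ka = 0.000267 m/yr = 0.267 m/kyr

0.267 m/kyr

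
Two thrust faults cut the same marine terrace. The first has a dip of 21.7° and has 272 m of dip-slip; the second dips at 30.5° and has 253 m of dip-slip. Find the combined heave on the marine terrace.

heave_A = 272 × cos(21.7°) = 252.7 m
heave_B = 253 × cos(30.5°) = 218 m
total = 252.7 + 218 = 471 m

471 m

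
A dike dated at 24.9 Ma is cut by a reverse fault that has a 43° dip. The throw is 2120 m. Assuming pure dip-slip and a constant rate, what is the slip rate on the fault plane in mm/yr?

0.125 mm/yr

dip-slip = throw / sin(dip) = 2120 m / sin(43°) = 3109 m
rate = 3109 m / 24.9 Ma = 0.000125 m/yr = 0.125 mm/yr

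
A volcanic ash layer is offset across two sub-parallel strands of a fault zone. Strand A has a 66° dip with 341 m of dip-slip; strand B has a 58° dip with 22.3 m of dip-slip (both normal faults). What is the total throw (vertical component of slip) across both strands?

330 m

throw_A = 341 × sin(66°) = 311.5 m
throw_B = 22.3 × sin(58°) = 18.91 m
total = 311.5 + 18.91 = 330 m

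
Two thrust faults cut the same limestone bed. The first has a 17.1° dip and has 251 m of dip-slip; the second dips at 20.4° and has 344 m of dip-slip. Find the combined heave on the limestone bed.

heave_A = 251 × cos(17.1°) = 239.9 m
heave_B = 344 × cos(20.4°) = 322.4 m
total = 239.9 + 322.4 = 562 m

562 m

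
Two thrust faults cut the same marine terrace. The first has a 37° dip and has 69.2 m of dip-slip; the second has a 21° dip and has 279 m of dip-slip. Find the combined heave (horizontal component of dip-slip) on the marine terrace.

heave_A = 69.2 × cos(37°) = 55.27 m
heave_B = 279 × cos(21°) = 260.5 m
total = 55.27 + 260.5 = 316 m

316 m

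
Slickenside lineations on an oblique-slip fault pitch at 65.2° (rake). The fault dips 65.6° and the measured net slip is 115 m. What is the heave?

dip-slip = net slip × sin(rake) = 115 m × sin(65.2°) = 104.4 m
heave = dip-slip × cos(dip) = 104.4 × cos(65.6°) = 43.1 m

43.1 m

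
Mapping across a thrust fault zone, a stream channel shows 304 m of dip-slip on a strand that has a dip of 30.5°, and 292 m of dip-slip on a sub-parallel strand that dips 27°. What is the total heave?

heave_A = 304 × cos(30.5°) = 261.9 m
heave_B = 292 × cos(27°) = 260.2 m
total = 261.9 + 260.2 = 522 m

522 m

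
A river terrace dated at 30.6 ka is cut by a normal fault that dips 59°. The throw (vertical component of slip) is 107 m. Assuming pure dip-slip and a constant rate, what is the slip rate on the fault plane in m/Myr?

dip-slip = throw / sin(dip) = 107 m / sin(59°) = 124.8 m
rate = 124.8 m / 30.6 ka = 0.00408 m/yr = 4080 m/Myr

4080 m/Myr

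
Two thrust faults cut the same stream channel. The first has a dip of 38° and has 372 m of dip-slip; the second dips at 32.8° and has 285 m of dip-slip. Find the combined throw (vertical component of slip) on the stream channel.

383 m

throw_A = 372 × sin(38°) = 229 m
throw_B = 285 × sin(32.8°) = 154.4 m
total = 229 + 154.4 = 383 m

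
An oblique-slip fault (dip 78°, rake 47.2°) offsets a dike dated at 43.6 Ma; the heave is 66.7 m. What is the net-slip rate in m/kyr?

dip-slip = heave / cos(dip) = 66.7 / cos(78°) = 320.8 m
net slip = dip-slip / sin(rake) = 320.8 / sin(47.2°) = 437.2 m
rate = 437.2 m / 43.6 Ma = 0.0000100 m/yr = 0.0100 m/kyr

0.0100 m/kyr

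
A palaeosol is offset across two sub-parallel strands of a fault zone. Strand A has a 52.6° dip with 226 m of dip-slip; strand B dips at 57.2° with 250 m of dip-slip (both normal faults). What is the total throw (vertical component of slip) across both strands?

throw_A = 226 × sin(52.6°) = 179.5 m
throw_B = 250 × sin(57.2°) = 210.1 m
total = 179.5 + 210.1 = 390 m

390 m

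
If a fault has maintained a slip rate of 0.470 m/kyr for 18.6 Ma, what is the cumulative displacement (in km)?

8.74 km

slip = rate × time = 0.470 m/kyr × 18.6 Ma = 8740 m = 8.74 km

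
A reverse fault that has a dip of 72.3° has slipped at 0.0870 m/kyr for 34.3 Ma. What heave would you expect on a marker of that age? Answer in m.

dip-slip = rate × time = 0.0870 m/kyr × 34.3 Ma = 2984 m
heave = dip-slip × cos(dip) = 2984 × cos(72.3°) = 907 m

907 m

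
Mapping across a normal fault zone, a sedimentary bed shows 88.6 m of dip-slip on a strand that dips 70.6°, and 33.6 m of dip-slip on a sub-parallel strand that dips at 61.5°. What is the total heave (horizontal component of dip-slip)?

45.5 m

heave_A = 88.6 × cos(70.6°) = 29.43 m
heave_B = 33.6 × cos(61.5°) = 16.03 m
total = 29.43 + 16.03 = 45.5 m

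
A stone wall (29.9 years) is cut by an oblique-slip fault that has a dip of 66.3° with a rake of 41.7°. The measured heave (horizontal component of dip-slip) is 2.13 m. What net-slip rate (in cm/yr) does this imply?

26.6 cm/yr

dip-slip = heave / cos(dip) = 2.13 / cos(66.3°) = 5.299 m
net slip = dip-slip / sin(rake) = 5.299 / sin(41.7°) = 7.966 m
rate = 7.966 m / 29.9 years = 0.266 m/yr = 26.6 cm/yr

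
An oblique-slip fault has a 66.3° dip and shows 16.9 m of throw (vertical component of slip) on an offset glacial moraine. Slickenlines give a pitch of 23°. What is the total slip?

47.2 m

dip-slip = throw / sin(dip) = 16.9 / sin(66.3°) = 18.46 m
net slip = dip-slip / sin(rake) = 18.46 / sin(23°) = 47.2 m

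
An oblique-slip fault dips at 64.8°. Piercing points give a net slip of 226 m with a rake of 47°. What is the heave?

dip-slip = net slip × sin(rake) = 226 m × sin(47°) = 165.3 m
heave = dip-slip × cos(dip) = 165.3 × cos(64.8°) = 70.4 m

70.4 m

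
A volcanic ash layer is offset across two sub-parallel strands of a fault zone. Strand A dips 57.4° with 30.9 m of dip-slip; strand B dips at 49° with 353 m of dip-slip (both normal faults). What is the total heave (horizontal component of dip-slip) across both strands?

248 m

heave_A = 30.9 × cos(57.4°) = 16.65 m
heave_B = 353 × cos(49°) = 231.6 m
total = 16.65 + 231.6 = 248 m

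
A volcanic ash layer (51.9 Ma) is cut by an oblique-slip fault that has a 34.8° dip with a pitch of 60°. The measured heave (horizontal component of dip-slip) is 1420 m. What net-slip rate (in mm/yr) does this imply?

dip-slip = heave / cos(dip) = 1420 / cos(34.8°) = 1729 m
net slip = dip-slip / sin(rake) = 1729 / sin(60°) = 1997 m
rate = 1997 m / 51.9 Ma = 0.0000385 m/yr = 0.0385 mm/yr

0.0385 mm/yr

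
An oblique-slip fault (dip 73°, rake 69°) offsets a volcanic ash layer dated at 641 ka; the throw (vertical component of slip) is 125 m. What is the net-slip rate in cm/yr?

dip-slip = throw / sin(dip) = 125 / sin(73°) = 130.7 m
net slip = dip-slip / sin(rake) = 130.7 / sin(69°) = 140 m
rate = 140 m / 641 ka = 0.000218 m/yr = 0.0218 cm/yr

0.0218 cm/yr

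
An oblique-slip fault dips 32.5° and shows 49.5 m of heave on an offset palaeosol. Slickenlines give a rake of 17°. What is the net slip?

201 m

dip-slip = heave / cos(dip) = 49.5 / cos(32.5°) = 58.69 m
net slip = dip-slip / sin(rake) = 58.69 / sin(17°) = 201 m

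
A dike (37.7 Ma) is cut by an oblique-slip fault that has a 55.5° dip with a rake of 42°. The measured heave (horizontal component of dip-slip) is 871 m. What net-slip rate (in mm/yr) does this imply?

dip-slip = heave / cos(dip) = 871 / cos(55.5°) = 1538 m
net slip = dip-slip / sin(rake) = 1538 / sin(42°) = 2298 m
rate = 2298 m / 37.7 Ma = 0.0000610 m/yr = 0.0610 mm/yr

0.0610 mm/yr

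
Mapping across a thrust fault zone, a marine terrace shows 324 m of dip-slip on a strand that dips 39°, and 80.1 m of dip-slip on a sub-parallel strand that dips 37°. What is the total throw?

throw_A = 324 × sin(39°) = 203.9 m
throw_B = 80.1 × sin(37°) = 48.21 m
total = 203.9 + 48.21 = 252 m

252 m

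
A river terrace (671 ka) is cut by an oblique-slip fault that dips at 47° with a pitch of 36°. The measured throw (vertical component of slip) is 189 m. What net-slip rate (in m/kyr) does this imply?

0.655 m/kyr

dip-slip = throw / sin(dip) = 189 / sin(47°) = 258.4 m
net slip = dip-slip / sin(rake) = 258.4 / sin(36°) = 439.7 m
rate = 439.7 m / 671 ka = 0.000655 m/yr = 0.655 m/kyr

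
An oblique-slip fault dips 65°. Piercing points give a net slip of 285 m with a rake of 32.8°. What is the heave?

65.2 m

dip-slip = net slip × sin(rake) = 285 m × sin(32.8°) = 154.4 m
heave = dip-slip × cos(dip) = 154.4 × cos(65°) = 65.2 m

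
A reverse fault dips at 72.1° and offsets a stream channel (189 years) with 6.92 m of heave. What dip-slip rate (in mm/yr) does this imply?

dip-slip = heave / cos(dip) = 6.92 m / cos(72.1°) = 22.51 m
rate = 22.51 m / 189 years = 0.119 m/yr = 119 mm/yr

119 mm/yr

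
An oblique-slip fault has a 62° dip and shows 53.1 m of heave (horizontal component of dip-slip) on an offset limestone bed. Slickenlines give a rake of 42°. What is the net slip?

dip-slip = heave / cos(dip) = 53.1 / cos(62°) = 113.1 m
net slip = dip-slip / sin(rake) = 113.1 / sin(42°) = 169 m

169 m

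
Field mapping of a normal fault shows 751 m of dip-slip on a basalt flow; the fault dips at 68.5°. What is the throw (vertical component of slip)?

699 m

throw = dip-slip × sin(dip) = 751 m × sin(68.5°) = 699 m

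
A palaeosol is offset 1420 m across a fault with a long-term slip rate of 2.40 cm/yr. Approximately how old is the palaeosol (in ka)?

age = offset / rate = 1420 m / (2.40 cm/yr) = 59200 yr = 59.2 ka

59.2 ka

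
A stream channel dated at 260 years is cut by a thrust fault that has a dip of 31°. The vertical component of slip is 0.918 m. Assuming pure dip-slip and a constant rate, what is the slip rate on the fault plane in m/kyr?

dip-slip = throw / sin(dip) = 0.918 m / sin(31°) = 1.782 m
rate = 1.782 m / 260 years = 0.00686 m/yr = 6.86 m/kyr

6.86 m/kyr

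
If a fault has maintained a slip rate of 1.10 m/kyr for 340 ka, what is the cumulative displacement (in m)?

slip = rate × time = 1.10 m/kyr × 340 ka = 374 m

374 m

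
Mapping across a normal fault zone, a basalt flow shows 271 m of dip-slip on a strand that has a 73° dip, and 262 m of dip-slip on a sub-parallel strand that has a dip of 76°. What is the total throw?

513 m

throw_A = 271 × sin(73°) = 259.2 m
throw_B = 262 × sin(76°) = 254.2 m
total = 259.2 + 254.2 = 513 m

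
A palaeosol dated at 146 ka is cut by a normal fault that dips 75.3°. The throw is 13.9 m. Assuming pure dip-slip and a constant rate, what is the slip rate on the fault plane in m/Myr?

98.4 m/Myr

dip-slip = throw / sin(dip) = 13.9 m / sin(75.3°) = 14.37 m
rate = 14.37 m / 146 ka = 0.0000984 m/yr = 98.4 m/Myr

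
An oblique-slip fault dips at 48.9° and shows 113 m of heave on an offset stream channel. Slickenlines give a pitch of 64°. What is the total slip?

191 m

dip-slip = heave / cos(dip) = 113 / cos(48.9°) = 171.9 m
net slip = dip-slip / sin(rake) = 171.9 / sin(64°) = 191 m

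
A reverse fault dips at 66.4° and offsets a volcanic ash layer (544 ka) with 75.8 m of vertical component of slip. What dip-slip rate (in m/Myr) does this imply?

dip-slip = throw / sin(dip) = 75.8 m / sin(66.4°) = 82.72 m
rate = 82.72 m / 544 ka = 0.000152 m/yr = 152 m/Myr

152 m/Myr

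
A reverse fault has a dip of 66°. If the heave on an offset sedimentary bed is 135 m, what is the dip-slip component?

dip-slip = heave / cos(dip) = 135 / cos(66°) = 332 m

332 m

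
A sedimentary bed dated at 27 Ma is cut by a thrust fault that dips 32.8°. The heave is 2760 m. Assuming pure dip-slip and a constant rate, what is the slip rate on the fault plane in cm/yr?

0.0122 cm/yr

dip-slip = heave / cos(dip) = 2760 m / cos(32.8°) = 3283 m
rate = 3283 m / 27 Ma = 0.000122 m/yr = 0.0122 cm/yr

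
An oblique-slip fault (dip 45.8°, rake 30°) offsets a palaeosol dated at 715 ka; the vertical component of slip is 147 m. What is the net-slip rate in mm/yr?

dip-slip = throw / sin(dip) = 147 / sin(45.8°) = 205 m
net slip = dip-slip / sin(rake) = 205 / sin(30°) = 410.1 m
rate = 410.1 m / 715 ka = 0.000574 m/yr = 0.574 mm/yr

0.574 mm/yr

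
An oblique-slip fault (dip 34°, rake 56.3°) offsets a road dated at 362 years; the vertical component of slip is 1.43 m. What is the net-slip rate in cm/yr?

dip-slip = throw / sin(dip) = 1.43 / sin(34°) = 2.557 m
net slip = dip-slip / sin(rake) = 2.557 / sin(56.3°) = 3.074 m
rate = 3.074 m / 362 years = 0.00849 m/yr = 0.849 cm/yr

0.849 cm/yr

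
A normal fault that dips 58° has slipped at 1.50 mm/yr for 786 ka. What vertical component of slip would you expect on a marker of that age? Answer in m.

1000 m

dip-slip = rate × time = 1.50 mm/yr × 786 ka = 1179 m
throw = dip-slip × sin(dip) = 1179 × sin(58°) = 1000 m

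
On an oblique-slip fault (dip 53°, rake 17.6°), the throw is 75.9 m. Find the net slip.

dip-slip = throw / sin(dip) = 75.9 / sin(53°) = 95.04 m
net slip = dip-slip / sin(rake) = 95.04 / sin(17.6°) = 314 m

314 m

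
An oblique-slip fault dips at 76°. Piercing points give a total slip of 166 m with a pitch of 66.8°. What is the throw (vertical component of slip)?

148 m

dip-slip = net slip × sin(rake) = 166 m × sin(66.8°) = 152.6 m
throw = dip-slip × sin(dip) = 152.6 × sin(76°) = 148 m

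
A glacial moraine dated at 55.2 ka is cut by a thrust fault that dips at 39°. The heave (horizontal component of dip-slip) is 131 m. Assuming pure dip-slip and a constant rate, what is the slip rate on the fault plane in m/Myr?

dip-slip = heave / cos(dip) = 131 m / cos(39°) = 168.6 m
rate = 168.6 m / 55.2 ka = 0.00305 m/yr = 3050 m/Myr

3050 m/Myr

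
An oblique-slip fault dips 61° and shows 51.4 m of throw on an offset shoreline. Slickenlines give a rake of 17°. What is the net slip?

dip-slip = throw / sin(dip) = 51.4 / sin(61°) = 58.77 m
net slip = dip-slip / sin(rake) = 58.77 / sin(17°) = 201 m

201 m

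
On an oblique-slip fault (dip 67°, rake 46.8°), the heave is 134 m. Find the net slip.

dip-slip = heave / cos(dip) = 134 / cos(67°) = 342.9 m
net slip = dip-slip / sin(rake) = 342.9 / sin(46.8°) = 470 m

470 m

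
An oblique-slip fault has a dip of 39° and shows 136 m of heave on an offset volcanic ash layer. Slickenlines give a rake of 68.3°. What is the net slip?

188 m

dip-slip = heave / cos(dip) = 136 / cos(39°) = 175 m
net slip = dip-slip / sin(rake) = 175 / sin(68.3°) = 188 m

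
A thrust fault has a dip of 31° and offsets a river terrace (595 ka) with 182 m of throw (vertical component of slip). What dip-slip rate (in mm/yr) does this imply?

dip-slip = throw / sin(dip) = 182 m / sin(31°) = 353.4 m
rate = 353.4 m / 595 ka = 0.000594 m/yr = 0.594 mm/yr

0.594 mm/yr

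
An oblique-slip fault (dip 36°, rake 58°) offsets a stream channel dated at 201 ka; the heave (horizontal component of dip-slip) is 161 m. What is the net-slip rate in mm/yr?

1.17 mm/yr

dip-slip = heave / cos(dip) = 161 / cos(36°) = 199 m
net slip = dip-slip / sin(rake) = 199 / sin(58°) = 234.7 m
rate = 234.7 m / 201 ka = 0.00117 m/yr = 1.17 mm/yr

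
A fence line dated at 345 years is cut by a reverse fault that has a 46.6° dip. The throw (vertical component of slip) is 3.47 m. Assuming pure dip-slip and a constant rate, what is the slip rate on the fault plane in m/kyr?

dip-slip = throw / sin(dip) = 3.47 m / sin(46.6°) = 4.776 m
rate = 4.776 m / 345 years = 0.0138 m/yr = 13.8 m/kyr

13.8 m/kyr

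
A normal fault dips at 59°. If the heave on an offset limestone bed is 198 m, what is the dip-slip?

384 m

dip-slip = heave / cos(dip) = 198 / cos(59°) = 384 m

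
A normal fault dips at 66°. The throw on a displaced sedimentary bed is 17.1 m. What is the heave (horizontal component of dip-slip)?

heave = throw / tan(dip) = 17.1 / tan(66°) = 7.61 m

7.61 m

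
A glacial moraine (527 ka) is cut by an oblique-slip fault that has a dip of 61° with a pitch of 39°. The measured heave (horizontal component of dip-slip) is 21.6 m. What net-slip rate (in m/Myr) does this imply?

dip-slip = heave / cos(dip) = 21.6 / cos(61°) = 44.55 m
net slip = dip-slip / sin(rake) = 44.55 / sin(39°) = 70.80 m
rate = 70.80 m / 527 ka = 0.000134 m/yr = 134 m/Myr

134 m/Myr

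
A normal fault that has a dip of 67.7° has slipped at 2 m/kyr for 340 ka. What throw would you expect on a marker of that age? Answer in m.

629 m

dip-slip = rate × time = 2 m/kyr × 340 ka = 680 m
throw = dip-slip × sin(dip) = 680 × sin(67.7°) = 629 m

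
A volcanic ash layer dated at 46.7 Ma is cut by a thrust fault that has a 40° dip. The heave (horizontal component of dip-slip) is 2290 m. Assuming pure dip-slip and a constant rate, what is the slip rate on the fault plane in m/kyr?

dip-slip = heave / cos(dip) = 2290 m / cos(40°) = 2989 m
rate = 2989 m / 46.7 Ma = 0.0000640 m/yr = 0.0640 m/kyr

0.0640 m/kyr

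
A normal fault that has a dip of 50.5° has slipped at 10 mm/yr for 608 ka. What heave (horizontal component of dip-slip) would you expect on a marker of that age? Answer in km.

3.87 km

dip-slip = rate × time = 10 mm/yr × 608 ka = 6080 m
heave = dip-slip × cos(dip) = 6080 × cos(50.5°) = 3870 m = 3.87 km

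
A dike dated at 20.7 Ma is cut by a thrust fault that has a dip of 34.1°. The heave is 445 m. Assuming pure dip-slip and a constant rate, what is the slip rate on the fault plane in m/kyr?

dip-slip = heave / cos(dip) = 445 m / cos(34.1°) = 537.4 m
rate = 537.4 m / 20.7 Ma = 0.0000260 m/yr = 0.0260 m/kyr

0.0260 m/kyr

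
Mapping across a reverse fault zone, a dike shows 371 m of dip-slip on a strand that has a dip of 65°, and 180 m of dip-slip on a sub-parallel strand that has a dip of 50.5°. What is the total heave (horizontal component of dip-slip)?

271 m

heave_A = 371 × cos(65°) = 156.8 m
heave_B = 180 × cos(50.5°) = 114.5 m
total = 156.8 + 114.5 = 271 m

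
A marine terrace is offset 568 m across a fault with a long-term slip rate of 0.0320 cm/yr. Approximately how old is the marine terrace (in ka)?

1770 ka

age = offset / rate = 568 m / (0.0320 cm/yr) = 1.77e+06 yr = 1770 ka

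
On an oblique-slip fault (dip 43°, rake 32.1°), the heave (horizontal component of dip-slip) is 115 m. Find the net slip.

dip-slip = heave / cos(dip) = 115 / cos(43°) = 157.2 m
net slip = dip-slip / sin(rake) = 157.2 / sin(32.1°) = 296 m

296 m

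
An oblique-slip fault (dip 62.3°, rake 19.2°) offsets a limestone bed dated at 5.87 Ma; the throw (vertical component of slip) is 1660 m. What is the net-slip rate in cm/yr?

0.0971 cm/yr

dip-slip = throw / sin(dip) = 1660 / sin(62.3°) = 1875 m
net slip = dip-slip / sin(rake) = 1875 / sin(19.2°) = 5701 m
rate = 5701 m / 5.87 Ma = 0.000971 m/yr = 0.0971 cm/yr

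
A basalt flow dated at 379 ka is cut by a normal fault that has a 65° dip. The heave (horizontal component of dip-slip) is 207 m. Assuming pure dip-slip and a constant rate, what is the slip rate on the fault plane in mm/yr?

dip-slip = heave / cos(dip) = 207 m / cos(65°) = 489.8 m
rate = 489.8 m / 379 ka = 0.00129 m/yr = 1.29 mm/yr

1.29 mm/yr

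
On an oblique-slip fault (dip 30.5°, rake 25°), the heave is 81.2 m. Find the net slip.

223 m

dip-slip = heave / cos(dip) = 81.2 / cos(30.5°) = 94.24 m
net slip = dip-slip / sin(rake) = 94.24 / sin(25°) = 223 m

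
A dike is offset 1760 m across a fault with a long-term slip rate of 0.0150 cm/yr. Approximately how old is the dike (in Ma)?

11.7 Ma

age = offset / rate = 1760 m / (0.0150 cm/yr) = 1.17e+07 yr = 11.7 Ma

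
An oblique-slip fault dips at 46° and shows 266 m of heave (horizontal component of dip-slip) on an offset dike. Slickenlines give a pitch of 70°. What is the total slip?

407 m

dip-slip = heave / cos(dip) = 266 / cos(46°) = 382.9 m
net slip = dip-slip / sin(rake) = 382.9 / sin(70°) = 407 m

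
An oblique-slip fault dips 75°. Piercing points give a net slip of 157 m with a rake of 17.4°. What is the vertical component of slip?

dip-slip = net slip × sin(rake) = 157 m × sin(17.4°) = 46.95 m
throw = dip-slip × sin(dip) = 46.95 × sin(75°) = 45.3 m

45.3 m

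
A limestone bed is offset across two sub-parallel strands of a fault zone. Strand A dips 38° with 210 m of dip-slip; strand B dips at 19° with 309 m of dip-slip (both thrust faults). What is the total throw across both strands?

230 m

throw_A = 210 × sin(38°) = 129.3 m
throw_B = 309 × sin(19°) = 100.6 m
total = 129.3 + 100.6 = 230 m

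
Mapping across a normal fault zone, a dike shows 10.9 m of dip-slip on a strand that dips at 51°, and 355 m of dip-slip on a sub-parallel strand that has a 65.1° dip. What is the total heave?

heave_A = 10.9 × cos(51°) = 6.860 m
heave_B = 355 × cos(65.1°) = 149.5 m
total = 6.860 + 149.5 = 156 m

156 m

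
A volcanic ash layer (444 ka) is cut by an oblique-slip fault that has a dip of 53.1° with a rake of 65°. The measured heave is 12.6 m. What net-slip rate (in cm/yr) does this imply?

dip-slip = heave / cos(dip) = 12.6 / cos(53.1°) = 20.99 m
net slip = dip-slip / sin(rake) = 20.99 / sin(65°) = 23.15 m
rate = 23.15 m / 444 ka = 0.0000522 m/yr = 0.00522 cm/yr

0.00522 cm/yr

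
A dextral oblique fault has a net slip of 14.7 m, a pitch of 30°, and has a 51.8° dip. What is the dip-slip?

7.35 m

dip-slip = net slip × sin(rake) = 14.7 m × sin(30°) = 7.35 m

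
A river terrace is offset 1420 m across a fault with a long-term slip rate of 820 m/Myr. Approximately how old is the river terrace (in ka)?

age = offset / rate = 1420 m / (820 m/Myr) = 1.73e+06 yr = 1730 ka

1730 ka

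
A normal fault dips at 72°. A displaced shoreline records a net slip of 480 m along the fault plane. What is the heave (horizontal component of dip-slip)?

heave = dip-slip × cos(dip) = 480 m × cos(72°) = 148 m

148 m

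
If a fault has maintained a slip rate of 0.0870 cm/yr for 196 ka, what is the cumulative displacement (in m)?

171 m

slip = rate × time = 0.0870 cm/yr × 196 ka = 171 m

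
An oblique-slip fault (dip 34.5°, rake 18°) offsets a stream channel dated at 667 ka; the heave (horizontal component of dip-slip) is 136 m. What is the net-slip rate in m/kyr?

0.801 m/kyr

dip-slip = heave / cos(dip) = 136 / cos(34.5°) = 165 m
net slip = dip-slip / sin(rake) = 165 / sin(18°) = 534 m
rate = 534 m / 667 ka = 0.000801 m/yr = 0.801 m/kyr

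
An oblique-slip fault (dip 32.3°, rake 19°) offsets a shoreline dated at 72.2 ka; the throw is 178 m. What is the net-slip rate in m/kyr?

14.2 m/kyr

dip-slip = throw / sin(dip) = 178 / sin(32.3°) = 333.1 m
net slip = dip-slip / sin(rake) = 333.1 / sin(19°) = 1023 m
rate = 1023 m / 72.2 ka = 0.0142 m/yr = 14.2 m/kyr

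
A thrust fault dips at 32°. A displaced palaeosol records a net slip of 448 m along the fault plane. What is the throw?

237 m

throw = dip-slip × sin(dip) = 448 m × sin(32°) = 237 m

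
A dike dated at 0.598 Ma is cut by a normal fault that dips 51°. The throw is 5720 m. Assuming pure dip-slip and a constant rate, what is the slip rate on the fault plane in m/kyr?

dip-slip = throw / sin(dip) = 5720 m / sin(51°) = 7360 m
rate = 7360 m / 0.598 Ma = 0.0123 m/yr = 12.3 m/kyr

12.3 m/kyr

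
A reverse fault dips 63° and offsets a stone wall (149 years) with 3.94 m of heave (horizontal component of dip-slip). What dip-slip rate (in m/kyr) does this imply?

58.2 m/kyr

dip-slip = heave / cos(dip) = 3.94 m / cos(63°) = 8.679 m
rate = 8.679 m / 149 years = 0.0582 m/yr = 58.2 m/kyr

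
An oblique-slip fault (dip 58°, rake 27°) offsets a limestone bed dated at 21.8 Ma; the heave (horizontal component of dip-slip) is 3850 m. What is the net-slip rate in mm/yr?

dip-slip = heave / cos(dip) = 3850 / cos(58°) = 7265 m
net slip = dip-slip / sin(rake) = 7265 / sin(27°) = 16000 m
rate = 16000 m / 21.8 Ma = 0.000734 m/yr = 0.734 mm/yr

0.734 mm/yr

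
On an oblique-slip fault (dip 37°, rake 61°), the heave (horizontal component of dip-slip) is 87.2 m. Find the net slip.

dip-slip = heave / cos(dip) = 87.2 / cos(37°) = 109.2 m
net slip = dip-slip / sin(rake) = 109.2 / sin(61°) = 125 m

125 m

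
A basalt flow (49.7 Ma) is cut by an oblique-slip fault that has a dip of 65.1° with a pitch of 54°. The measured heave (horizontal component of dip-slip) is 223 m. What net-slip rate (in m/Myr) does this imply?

13.2 m/Myr

dip-slip = heave / cos(dip) = 223 / cos(65.1°) = 529.6 m
net slip = dip-slip / sin(rake) = 529.6 / sin(54°) = 654.7 m
rate = 654.7 m / 49.7 Ma = 0.0000132 m/yr = 13.2 m/Myr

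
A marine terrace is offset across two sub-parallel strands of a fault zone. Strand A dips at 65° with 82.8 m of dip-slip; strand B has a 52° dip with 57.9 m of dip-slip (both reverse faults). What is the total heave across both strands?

70.6 m

heave_A = 82.8 × cos(65°) = 34.99 m
heave_B = 57.9 × cos(52°) = 35.65 m
total = 34.99 + 35.65 = 70.6 m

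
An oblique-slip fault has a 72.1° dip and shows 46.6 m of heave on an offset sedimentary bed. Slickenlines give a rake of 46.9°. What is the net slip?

208 m

dip-slip = heave / cos(dip) = 46.6 / cos(72.1°) = 151.6 m
net slip = dip-slip / sin(rake) = 151.6 / sin(46.9°) = 208 m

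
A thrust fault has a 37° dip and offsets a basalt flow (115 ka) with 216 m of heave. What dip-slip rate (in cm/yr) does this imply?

dip-slip = heave / cos(dip) = 216 m / cos(37°) = 270.5 m
rate = 270.5 m / 115 ka = 0.00235 m/yr = 0.235 cm/yr

0.235 cm/yr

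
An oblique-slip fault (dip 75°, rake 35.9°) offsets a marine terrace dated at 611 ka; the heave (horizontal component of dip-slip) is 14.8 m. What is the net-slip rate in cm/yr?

dip-slip = heave / cos(dip) = 14.8 / cos(75°) = 57.18 m
net slip = dip-slip / sin(rake) = 57.18 / sin(35.9°) = 97.52 m
rate = 97.52 m / 611 ka = 0.000160 m/yr = 0.0160 cm/yr

0.0160 cm/yr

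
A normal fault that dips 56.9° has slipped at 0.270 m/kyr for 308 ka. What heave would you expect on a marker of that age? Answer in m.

45.4 m

dip-slip = rate × time = 0.270 m/kyr × 308 ka = 83.16 m
heave = dip-slip × cos(dip) = 83.16 × cos(56.9°) = 45.4 m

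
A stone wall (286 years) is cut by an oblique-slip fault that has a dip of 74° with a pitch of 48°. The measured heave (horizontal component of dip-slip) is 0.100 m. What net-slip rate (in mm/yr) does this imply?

dip-slip = heave / cos(dip) = 0.100 / cos(74°) = 0.3628 m
net slip = dip-slip / sin(rake) = 0.3628 / sin(48°) = 0.4882 m
rate = 0.4882 m / 286 years = 0.00171 m/yr = 1.71 mm/yr

1.71 mm/yr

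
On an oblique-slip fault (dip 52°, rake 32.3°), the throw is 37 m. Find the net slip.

87.9 m

dip-slip = throw / sin(dip) = 37 / sin(52°) = 46.95 m
net slip = dip-slip / sin(rake) = 46.95 / sin(32.3°) = 87.9 m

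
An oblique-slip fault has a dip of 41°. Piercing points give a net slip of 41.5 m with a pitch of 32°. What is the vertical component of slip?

dip-slip = net slip × sin(rake) = 41.5 m × sin(32°) = 21.99 m
throw = dip-slip × sin(dip) = 21.99 × sin(41°) = 14.4 m

14.4 m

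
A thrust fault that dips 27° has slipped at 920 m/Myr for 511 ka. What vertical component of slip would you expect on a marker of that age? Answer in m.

213 m

dip-slip = rate × time = 920 m/Myr × 511 ka = 470.1 m
throw = dip-slip × sin(dip) = 470.1 × sin(27°) = 213 m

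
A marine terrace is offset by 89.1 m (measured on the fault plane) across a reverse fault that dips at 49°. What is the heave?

heave = dip-slip × cos(dip) = 89.1 m × cos(49°) = 58.5 m

58.5 m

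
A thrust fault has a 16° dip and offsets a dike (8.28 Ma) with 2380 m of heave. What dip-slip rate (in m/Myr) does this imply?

299 m/Myr

dip-slip = heave / cos(dip) = 2380 m / cos(16°) = 2476 m
rate = 2476 m / 8.28 Ma = 0.000299 m/yr = 299 m/Myr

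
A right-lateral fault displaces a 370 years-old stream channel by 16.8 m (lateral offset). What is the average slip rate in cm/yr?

rate = 16.8 m / 370 years = 0.0454 m/yr = 4.54 cm/yr

4.54 cm/yr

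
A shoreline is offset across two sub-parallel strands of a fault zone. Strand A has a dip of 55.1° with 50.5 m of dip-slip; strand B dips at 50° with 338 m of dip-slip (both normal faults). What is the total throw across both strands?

300 m

throw_A = 50.5 × sin(55.1°) = 41.42 m
throw_B = 338 × sin(50°) = 258.9 m
total = 41.42 + 258.9 = 300 m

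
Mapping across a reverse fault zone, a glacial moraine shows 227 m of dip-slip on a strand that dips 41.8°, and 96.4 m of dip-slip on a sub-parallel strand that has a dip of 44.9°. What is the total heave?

238 m

heave_A = 227 × cos(41.8°) = 169.2 m
heave_B = 96.4 × cos(44.9°) = 68.28 m
total = 169.2 + 68.28 = 238 m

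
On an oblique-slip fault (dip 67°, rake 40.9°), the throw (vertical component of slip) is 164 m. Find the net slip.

dip-slip = throw / sin(dip) = 164 / sin(67°) = 178.2 m
net slip = dip-slip / sin(rake) = 178.2 / sin(40.9°) = 272 m

272 m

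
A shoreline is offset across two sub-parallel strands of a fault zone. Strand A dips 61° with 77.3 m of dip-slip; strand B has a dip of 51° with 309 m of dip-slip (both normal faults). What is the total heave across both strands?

heave_A = 77.3 × cos(61°) = 37.48 m
heave_B = 309 × cos(51°) = 194.5 m
total = 37.48 + 194.5 = 232 m

232 m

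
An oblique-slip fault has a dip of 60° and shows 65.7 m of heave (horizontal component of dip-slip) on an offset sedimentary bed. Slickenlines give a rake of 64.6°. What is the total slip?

dip-slip = heave / cos(dip) = 65.7 / cos(60°) = 131.4 m
net slip = dip-slip / sin(rake) = 131.4 / sin(64.6°) = 145 m

145 m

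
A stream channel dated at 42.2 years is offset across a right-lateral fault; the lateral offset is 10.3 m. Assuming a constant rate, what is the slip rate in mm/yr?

rate = 10.3 m / 42.2 years = 0.244 m/yr = 244 mm/yr

244 mm/yr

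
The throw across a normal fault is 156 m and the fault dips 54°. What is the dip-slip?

193 m

dip-slip = throw / sin(dip) = 156 / sin(54°) = 193 m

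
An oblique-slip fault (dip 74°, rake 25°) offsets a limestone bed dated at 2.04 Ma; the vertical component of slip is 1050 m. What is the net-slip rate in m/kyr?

dip-slip = throw / sin(dip) = 1050 / sin(74°) = 1092 m
net slip = dip-slip / sin(rake) = 1092 / sin(25°) = 2585 m
rate = 2585 m / 2.04 Ma = 0.00127 m/yr = 1.27 m/kyr

1.27 m/kyr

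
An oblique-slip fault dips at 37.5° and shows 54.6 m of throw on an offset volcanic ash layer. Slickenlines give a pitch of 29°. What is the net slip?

185 m

dip-slip = throw / sin(dip) = 54.6 / sin(37.5°) = 89.69 m
net slip = dip-slip / sin(rake) = 89.69 / sin(29°) = 185 m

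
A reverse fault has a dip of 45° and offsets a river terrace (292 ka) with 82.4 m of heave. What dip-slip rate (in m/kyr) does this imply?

dip-slip = heave / cos(dip) = 82.4 m / cos(45°) = 116.5 m
rate = 116.5 m / 292 ka = 0.000399 m/yr = 0.399 m/kyr

0.399 m/kyr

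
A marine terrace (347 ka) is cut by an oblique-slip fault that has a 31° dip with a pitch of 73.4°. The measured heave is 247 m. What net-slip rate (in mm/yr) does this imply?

dip-slip = heave / cos(dip) = 247 / cos(31°) = 288.2 m
net slip = dip-slip / sin(rake) = 288.2 / sin(73.4°) = 300.7 m
rate = 300.7 m / 347 ka = 0.000867 m/yr = 0.867 mm/yr

0.867 mm/yr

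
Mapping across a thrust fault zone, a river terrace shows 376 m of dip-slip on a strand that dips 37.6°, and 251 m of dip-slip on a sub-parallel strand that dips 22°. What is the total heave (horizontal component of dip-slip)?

531 m

heave_A = 376 × cos(37.6°) = 297.9 m
heave_B = 251 × cos(22°) = 232.7 m
total = 297.9 + 232.7 = 531 m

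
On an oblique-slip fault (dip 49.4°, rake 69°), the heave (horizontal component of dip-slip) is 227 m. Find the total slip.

374 m

dip-slip = heave / cos(dip) = 227 / cos(49.4°) = 348.8 m
net slip = dip-slip / sin(rake) = 348.8 / sin(69°) = 374 m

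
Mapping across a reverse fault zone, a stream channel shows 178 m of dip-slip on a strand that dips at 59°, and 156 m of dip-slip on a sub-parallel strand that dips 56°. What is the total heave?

heave_A = 178 × cos(59°) = 91.68 m
heave_B = 156 × cos(56°) = 87.23 m
total = 91.68 + 87.23 = 179 m

179 m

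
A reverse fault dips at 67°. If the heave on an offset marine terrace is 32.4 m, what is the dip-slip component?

dip-slip = heave / cos(dip) = 32.4 / cos(67°) = 82.9 m

82.9 m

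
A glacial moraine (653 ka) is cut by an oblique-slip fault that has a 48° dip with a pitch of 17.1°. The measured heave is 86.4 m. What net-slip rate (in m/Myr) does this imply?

dip-slip = heave / cos(dip) = 86.4 / cos(48°) = 129.1 m
net slip = dip-slip / sin(rake) = 129.1 / sin(17.1°) = 439.1 m
rate = 439.1 m / 653 ka = 0.000672 m/yr = 672 m/Myr

672 m/Myr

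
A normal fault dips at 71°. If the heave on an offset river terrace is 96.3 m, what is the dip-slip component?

296 m

dip-slip = heave / cos(dip) = 96.3 / cos(71°) = 296 m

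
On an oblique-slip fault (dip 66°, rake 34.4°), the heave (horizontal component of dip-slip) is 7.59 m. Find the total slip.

dip-slip = heave / cos(dip) = 7.59 / cos(66°) = 18.66 m
net slip = dip-slip / sin(rake) = 18.66 / sin(34.4°) = 33 m

33 m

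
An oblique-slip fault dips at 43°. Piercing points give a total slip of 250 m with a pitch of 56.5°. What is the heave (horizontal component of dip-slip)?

152 m

dip-slip = net slip × sin(rake) = 250 m × sin(56.5°) = 208.5 m
heave = dip-slip × cos(dip) = 208.5 × cos(43°) = 152 m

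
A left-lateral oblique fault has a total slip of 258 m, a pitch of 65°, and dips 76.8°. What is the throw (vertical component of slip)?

dip-slip = net slip × sin(rake) = 258 m × sin(65°) = 233.8 m
throw = dip-slip × sin(dip) = 233.8 × sin(76.8°) = 228 m

228 m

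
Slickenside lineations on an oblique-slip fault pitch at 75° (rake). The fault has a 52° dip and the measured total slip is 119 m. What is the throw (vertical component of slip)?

90.6 m

dip-slip = net slip × sin(rake) = 119 m × sin(75°) = 114.9 m
throw = dip-slip × sin(dip) = 114.9 × sin(52°) = 90.6 m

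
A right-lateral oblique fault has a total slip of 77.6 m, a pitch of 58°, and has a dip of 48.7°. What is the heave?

43.4 m

dip-slip = net slip × sin(rake) = 77.6 m × sin(58°) = 65.81 m
heave = dip-slip × cos(dip) = 65.81 × cos(48.7°) = 43.4 m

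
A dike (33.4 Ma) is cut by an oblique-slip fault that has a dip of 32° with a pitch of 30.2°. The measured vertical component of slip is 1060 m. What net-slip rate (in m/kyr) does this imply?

0.119 m/kyr

dip-slip = throw / sin(dip) = 1060 / sin(32°) = 2000 m
net slip = dip-slip / sin(rake) = 2000 / sin(30.2°) = 3977 m
rate = 3977 m / 33.4 Ma = 0.000119 m/yr = 0.119 m/kyr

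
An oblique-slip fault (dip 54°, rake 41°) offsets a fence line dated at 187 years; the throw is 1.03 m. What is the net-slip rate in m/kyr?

10.4 m/kyr

dip-slip = throw / sin(dip) = 1.03 / sin(54°) = 1.273 m
net slip = dip-slip / sin(rake) = 1.273 / sin(41°) = 1.941 m
rate = 1.941 m / 187 years = 0.0104 m/yr = 10.4 m/kyr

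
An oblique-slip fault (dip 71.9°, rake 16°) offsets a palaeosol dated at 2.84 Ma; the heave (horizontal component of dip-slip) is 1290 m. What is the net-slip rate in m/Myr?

dip-slip = heave / cos(dip) = 1290 / cos(71.9°) = 4152 m
net slip = dip-slip / sin(rake) = 4152 / sin(16°) = 15060 m
rate = 15060 m / 2.84 Ma = 0.00530 m/yr = 5300 m/Myr

5300 m/Myr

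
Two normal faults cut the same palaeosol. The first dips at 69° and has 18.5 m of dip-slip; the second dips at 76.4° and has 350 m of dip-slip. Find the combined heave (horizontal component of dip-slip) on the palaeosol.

heave_A = 18.5 × cos(69°) = 6.630 m
heave_B = 350 × cos(76.4°) = 82.30 m
total = 6.630 + 82.30 = 88.9 m

88.9 m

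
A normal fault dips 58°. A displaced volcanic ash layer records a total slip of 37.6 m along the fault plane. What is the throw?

31.9 m

throw = dip-slip × sin(dip) = 37.6 m × sin(58°) = 31.9 m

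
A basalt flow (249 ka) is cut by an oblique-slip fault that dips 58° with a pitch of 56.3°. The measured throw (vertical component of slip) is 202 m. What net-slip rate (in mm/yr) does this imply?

dip-slip = throw / sin(dip) = 202 / sin(58°) = 238.2 m
net slip = dip-slip / sin(rake) = 238.2 / sin(56.3°) = 286.3 m
rate = 286.3 m / 249 ka = 0.00115 m/yr = 1.15 mm/yr

1.15 mm/yr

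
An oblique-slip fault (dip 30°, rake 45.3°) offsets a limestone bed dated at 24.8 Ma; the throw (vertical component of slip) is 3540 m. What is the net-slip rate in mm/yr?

dip-slip = throw / sin(dip) = 3540 / sin(30°) = 7080 m
net slip = dip-slip / sin(rake) = 7080 / sin(45.3°) = 9961 m
rate = 9961 m / 24.8 Ma = 0.000402 m/yr = 0.402 mm/yr

0.402 mm/yr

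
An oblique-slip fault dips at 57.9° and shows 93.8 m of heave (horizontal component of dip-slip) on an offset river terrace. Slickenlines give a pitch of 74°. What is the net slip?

184 m

dip-slip = heave / cos(dip) = 93.8 / cos(57.9°) = 176.5 m
net slip = dip-slip / sin(rake) = 176.5 / sin(74°) = 184 m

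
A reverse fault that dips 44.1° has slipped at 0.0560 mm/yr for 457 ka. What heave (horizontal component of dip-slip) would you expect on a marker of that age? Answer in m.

18.4 m

dip-slip = rate × time = 0.0560 mm/yr × 457 ka = 25.59 m
heave = dip-slip × cos(dip) = 25.59 × cos(44.1°) = 18.4 m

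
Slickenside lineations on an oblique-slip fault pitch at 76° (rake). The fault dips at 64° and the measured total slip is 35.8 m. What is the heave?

15.2 m

dip-slip = net slip × sin(rake) = 35.8 m × sin(76°) = 34.74 m
heave = dip-slip × cos(dip) = 34.74 × cos(64°) = 15.2 m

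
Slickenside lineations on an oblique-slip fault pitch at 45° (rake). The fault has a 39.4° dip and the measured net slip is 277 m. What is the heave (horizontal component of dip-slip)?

151 m

dip-slip = net slip × sin(rake) = 277 m × sin(45°) = 195.9 m
heave = dip-slip × cos(dip) = 195.9 × cos(39.4°) = 151 m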